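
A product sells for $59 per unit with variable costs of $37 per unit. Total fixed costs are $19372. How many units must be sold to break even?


Formula: BEQ = Fixed Costs / (Price - Variable Cost)
Contribution margin = $59 - $37 = $22/unit
BEQ = ceil($19372 / $22/unit) = ceil(880.55) = 881 units

881 units


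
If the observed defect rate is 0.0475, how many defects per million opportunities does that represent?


DPMO = defect_rate * 1000000 = 0.0475 * 1000000

47500


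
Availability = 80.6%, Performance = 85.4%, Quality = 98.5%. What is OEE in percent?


Formula: OEE = Availability * Performance * Quality / 10000
A * P = 80.6% * 85.4% / 100 = 68.83%
OEE = 68.83% * 98.5% / 100 = 67.8%

67.8%


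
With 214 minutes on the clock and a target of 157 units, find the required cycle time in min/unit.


Formula: CT = Available Time / Number of Units
CT = 214 min / 157 units
CT = 1.36 min/unit

1.36 min/unit


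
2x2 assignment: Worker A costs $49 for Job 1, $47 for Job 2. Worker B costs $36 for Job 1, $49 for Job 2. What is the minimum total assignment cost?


Option 1: A->1 + B->2 = $49 + $49 = $98
Option 2: A->2 + B->1 = $47 + $36 = $83
Min cost = min($98, $83) = $83

$83


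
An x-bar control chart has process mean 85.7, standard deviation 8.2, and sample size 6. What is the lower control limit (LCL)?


LCL = 85.7 - 3 * 8.2 / sqrt(6)

75.66


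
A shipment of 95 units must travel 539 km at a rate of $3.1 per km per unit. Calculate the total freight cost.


TC = dist * cost * units = 539 * 3.1 * 95 = $158735.50

$158735.50


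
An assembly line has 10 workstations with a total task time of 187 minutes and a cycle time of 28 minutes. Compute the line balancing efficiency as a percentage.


Formula: Efficiency = Sum of Task Times / (N_stations * CT) * 100
Total station capacity = 10 stations * 28 min = 280 min
Efficiency = 187 / 280 * 100 = 66.8%

66.8%


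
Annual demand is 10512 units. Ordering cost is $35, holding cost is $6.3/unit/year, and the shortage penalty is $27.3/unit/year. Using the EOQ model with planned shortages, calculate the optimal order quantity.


Formula: EOQ* = sqrt(2DS/H) * sqrt((H+P)/P)
Base EOQ = sqrt(2*10512*35/6.3) = 341.76 units
Correction = sqrt((6.3+27.3)/27.3) = 1.1094
EOQ* = 341.76 * 1.1094 = 379.1 units

379.1 units


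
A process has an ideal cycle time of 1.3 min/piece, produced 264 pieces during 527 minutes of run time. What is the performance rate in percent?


Formula: Performance = (Ideal CT * Total Count) / Run Time * 100
Ideal output time = 1.3 * 264 = 343.2 min
Performance = 343.2 / 527 * 100 = 65.1%

65.1%


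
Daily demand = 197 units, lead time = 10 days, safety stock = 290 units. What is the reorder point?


Formula: ROP = (Daily Demand * Lead Time) + Safety Stock
Demand during lead time = 197 * 10 = 1970 units
ROP = 1970 + 290 = 2260 units

2260 units


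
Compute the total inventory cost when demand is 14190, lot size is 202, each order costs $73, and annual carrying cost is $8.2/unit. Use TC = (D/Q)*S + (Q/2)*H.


TC = 14190/202 * 73 + 202/2 * 8.2

$5956.27


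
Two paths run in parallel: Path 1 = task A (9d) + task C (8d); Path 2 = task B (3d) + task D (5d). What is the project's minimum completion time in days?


Path 1 = 9 + 8 = 17 days
Path 2 = 3 + 5 = 8 days
Duration = max(17, 8) = 17 days

17 days


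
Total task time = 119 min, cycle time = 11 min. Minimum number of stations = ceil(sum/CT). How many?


Formula: N_min = ceil(Sum of Task Times / Cycle Time)
N_min = ceil(119 min / 11 min) = ceil(10.8182)
N_min = 11 stations

11


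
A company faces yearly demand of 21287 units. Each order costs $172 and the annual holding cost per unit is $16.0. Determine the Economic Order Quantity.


Formula: EOQ = sqrt(2 * D * S / H)
Numerator: 2 * 21287 * 172 = 7322728
2DS/H = 7322728 / 16.0 = 457670.5
EOQ = sqrt(457670.5) = 676.5 units

676.5 units


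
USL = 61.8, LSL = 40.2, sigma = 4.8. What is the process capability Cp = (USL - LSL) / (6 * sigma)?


Cp = (61.8 - 40.2) / (6 * 4.8)

0.75


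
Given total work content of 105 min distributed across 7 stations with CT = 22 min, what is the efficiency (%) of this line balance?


Formula: Efficiency = Sum of Task Times / (N_stations * CT) * 100
Total station capacity = 7 stations * 22 min = 154 min
Efficiency = 105 / 154 * 100 = 68.2%

68.2%


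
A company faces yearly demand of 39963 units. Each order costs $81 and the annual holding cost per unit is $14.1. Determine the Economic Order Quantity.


Formula: EOQ = sqrt(2 * D * S / H)
Numerator: 2 * 39963 * 81 = 6474006
2DS/H = 6474006 / 14.1 = 459149.4
EOQ = sqrt(459149.4) = 677.6 units

677.6 units


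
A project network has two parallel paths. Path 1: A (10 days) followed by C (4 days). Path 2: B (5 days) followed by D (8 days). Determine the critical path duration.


Path 1 = 10 + 4 = 14 days
Path 2 = 5 + 8 = 13 days
Duration = max(14, 13) = 14 days

14 days


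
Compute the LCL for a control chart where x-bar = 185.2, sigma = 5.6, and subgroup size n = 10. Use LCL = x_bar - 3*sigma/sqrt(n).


LCL = 185.2 - 3 * 5.6 / sqrt(10)

179.89


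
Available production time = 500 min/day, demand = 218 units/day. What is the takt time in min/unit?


Formula: Takt Time = Available Production Time / Customer Demand
Takt = 500 min/day / 218 units/day
Takt = 2.29 min/unit

2.29 min/unit


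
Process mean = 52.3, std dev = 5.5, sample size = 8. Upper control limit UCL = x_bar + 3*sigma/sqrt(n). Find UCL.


UCL = 52.3 + 3 * 5.5 / sqrt(8)

58.13


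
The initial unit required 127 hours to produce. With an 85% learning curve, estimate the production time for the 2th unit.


Formula: T_n = T_1 * (learning_rate)^(log2(n)) where learning_rate = rate/100
Doublings = log2(2) = 1
T_n = 127 * 0.85^1
T_n = 127 * 0.85 = 108.0 hours

108.0 hours


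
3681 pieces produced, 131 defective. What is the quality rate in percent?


Formula: Quality Rate = Good Pieces / Total Pieces * 100
Good pieces = 3681 - 131 = 3550
QR = 3550 / 3681 * 100 = 96.4%

96.4%


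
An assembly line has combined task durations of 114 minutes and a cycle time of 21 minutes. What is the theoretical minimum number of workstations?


Formula: N_min = ceil(Sum of Task Times / Cycle Time)
N_min = ceil(114 min / 21 min) = ceil(5.4286)
N_min = 6 stations

6


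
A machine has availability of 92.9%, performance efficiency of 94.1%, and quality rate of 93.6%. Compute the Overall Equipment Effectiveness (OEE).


Formula: OEE = Availability * Performance * Quality / 10000
A * P = 92.9% * 94.1% / 100 = 87.42%
OEE = 87.42% * 93.6% / 100 = 81.8%

81.8%


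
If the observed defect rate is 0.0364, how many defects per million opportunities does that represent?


DPMO = defect_rate * 1000000 = 0.0364 * 1000000

36400


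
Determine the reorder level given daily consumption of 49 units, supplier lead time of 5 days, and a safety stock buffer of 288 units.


Formula: ROP = (Daily Demand * Lead Time) + Safety Stock
Demand during lead time = 49 * 5 = 245 units
ROP = 245 + 288 = 533 units

533 units


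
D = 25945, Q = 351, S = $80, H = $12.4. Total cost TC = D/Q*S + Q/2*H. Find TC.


TC = 25945/351 * 80 + 351/2 * 12.4

$8089.59


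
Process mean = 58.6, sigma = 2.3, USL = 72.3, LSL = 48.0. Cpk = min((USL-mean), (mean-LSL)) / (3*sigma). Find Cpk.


Cpu = (72.3 - 58.6) / (3 * 2.3) = 1.99
Cpl = (58.6 - 48.0) / (3 * 2.3) = 1.54
Cpk = min(1.99, 1.54) = 1.54

1.54


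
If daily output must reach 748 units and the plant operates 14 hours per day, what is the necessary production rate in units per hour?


Formula: Production Rate = Daily Demand / Available Hours
Rate = 748 units/day / 14 hours/day
Rate = 53.4 units/hour

53.4 units/hour


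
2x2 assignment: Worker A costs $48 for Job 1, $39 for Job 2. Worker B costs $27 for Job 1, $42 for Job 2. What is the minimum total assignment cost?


Option 1: A->1 + B->2 = $48 + $42 = $90
Option 2: A->2 + B->1 = $39 + $27 = $66
Min cost = min($90, $66) = $66

$66


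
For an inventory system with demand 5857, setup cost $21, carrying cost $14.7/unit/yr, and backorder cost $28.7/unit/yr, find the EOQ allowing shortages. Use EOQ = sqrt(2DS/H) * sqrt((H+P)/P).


Formula: EOQ* = sqrt(2DS/H) * sqrt((H+P)/P)
Base EOQ = sqrt(2*5857*21/14.7) = 129.36 units
Correction = sqrt((14.7+28.7)/28.7) = 1.22971
EOQ* = 129.36 * 1.22971 = 159.1 units

159.1 units


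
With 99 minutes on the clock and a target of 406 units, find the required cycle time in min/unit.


Formula: CT = Available Time / Number of Units
CT = 99 min / 406 units
CT = 0.24 min/unit

0.24 min/unit


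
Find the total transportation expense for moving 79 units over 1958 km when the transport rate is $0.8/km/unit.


TC = dist * cost * units = 1958 * 0.8 * 79 = $123745.60

$123745.60


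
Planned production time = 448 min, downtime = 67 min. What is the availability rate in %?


Formula: Availability = (Planned Time - Downtime) / Planned Time * 100
Uptime = 448 - 67 = 381 min
Availability = 381 / 448 * 100 = 85.0%

85.0%


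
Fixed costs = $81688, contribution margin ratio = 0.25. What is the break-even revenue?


Formula: BER = Fixed Costs / Contribution Margin Ratio
BER = $81688 / 0.25
BER = $326752.00 (to the nearest cent)

$326752.00


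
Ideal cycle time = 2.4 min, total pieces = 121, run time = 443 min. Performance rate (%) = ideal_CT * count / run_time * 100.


Formula: Performance = (Ideal CT * Total Count) / Run Time * 100
Ideal output time = 2.4 * 121 = 290.4 min
Performance = 290.4 / 443 * 100 = 65.6%

65.6%


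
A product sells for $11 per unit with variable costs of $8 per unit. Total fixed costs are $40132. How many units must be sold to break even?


Formula: BEQ = Fixed Costs / (Price - Variable Cost)
Contribution margin = $11 - $8 = $3/unit
BEQ = ceil($40132 / $3/unit) = ceil(13377.33) = 13378 units

13378 units


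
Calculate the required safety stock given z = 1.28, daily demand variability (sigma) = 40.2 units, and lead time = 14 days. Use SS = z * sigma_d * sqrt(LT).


Formula: SS = z * sigma_d * sqrt(LT)
sqrt(LT) = sqrt(14) = 3.7417
SS = 1.28 * 40.2 * 3.7417
SS = 192.5 units

192.5 units


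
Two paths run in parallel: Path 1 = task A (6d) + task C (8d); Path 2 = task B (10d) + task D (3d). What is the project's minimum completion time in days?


Path 1 = 6 + 8 = 14 days
Path 2 = 10 + 3 = 13 days
Duration = max(14, 13) = 14 days

14 days


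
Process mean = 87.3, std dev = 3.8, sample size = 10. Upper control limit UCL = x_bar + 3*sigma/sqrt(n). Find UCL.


UCL = 87.3 + 3 * 3.8 / sqrt(10)

90.9


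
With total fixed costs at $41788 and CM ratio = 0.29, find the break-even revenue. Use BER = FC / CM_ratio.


Formula: BER = Fixed Costs / Contribution Margin Ratio
BER = $41788 / 0.29
BER = $144096.55 (to the nearest cent)

$144096.55


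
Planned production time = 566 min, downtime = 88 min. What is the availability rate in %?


Formula: Availability = (Planned Time - Downtime) / Planned Time * 100
Uptime = 566 - 88 = 478 min
Availability = 478 / 566 * 100 = 84.5%

84.5%


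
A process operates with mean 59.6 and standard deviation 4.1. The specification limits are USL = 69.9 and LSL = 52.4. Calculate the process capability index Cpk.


Cpu = (69.9 - 59.6) / (3 * 4.1) = 0.84
Cpl = (59.6 - 52.4) / (3 * 4.1) = 0.59
Cpk = min(0.84, 0.59) = 0.59

0.59


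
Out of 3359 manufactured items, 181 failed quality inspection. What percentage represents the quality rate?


Formula: Quality Rate = Good Pieces / Total Pieces * 100
Good pieces = 3359 - 181 = 3178
QR = 3178 / 3359 * 100 = 94.6%

94.6%


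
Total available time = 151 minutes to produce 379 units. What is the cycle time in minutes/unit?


Formula: CT = Available Time / Number of Units
CT = 151 min / 379 units
CT = 0.4 min/unit

0.4 min/unit


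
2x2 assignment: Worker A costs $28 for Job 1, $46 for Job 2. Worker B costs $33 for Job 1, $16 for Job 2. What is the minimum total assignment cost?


Option 1: A->1 + B->2 = $28 + $16 = $44
Option 2: A->2 + B->1 = $46 + $33 = $79
Min cost = min($44, $79) = $44

$44


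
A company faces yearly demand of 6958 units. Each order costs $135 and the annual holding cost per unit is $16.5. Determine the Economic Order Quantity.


Formula: EOQ = sqrt(2 * D * S / H)
Numerator: 2 * 6958 * 135 = 1878660
2DS/H = 1878660 / 16.5 = 113858.2
EOQ = sqrt(113858.2) = 337.4 units

337.4 units


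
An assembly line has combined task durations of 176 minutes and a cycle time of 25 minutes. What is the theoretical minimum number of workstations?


Formula: N_min = ceil(Sum of Task Times / Cycle Time)
N_min = ceil(176 min / 25 min) = ceil(7.04)
N_min = 8 stations

8


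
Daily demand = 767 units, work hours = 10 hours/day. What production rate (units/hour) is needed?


Formula: Production Rate = Daily Demand / Available Hours
Rate = 767 units/day / 10 hours/day
Rate = 76.7 units/hour

76.7 units/hour


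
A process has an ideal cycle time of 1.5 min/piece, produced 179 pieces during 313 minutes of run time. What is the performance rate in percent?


Formula: Performance = (Ideal CT * Total Count) / Run Time * 100
Ideal output time = 1.5 * 179 = 268.5 min
Performance = 268.5 / 313 * 100 = 85.8%

85.8%


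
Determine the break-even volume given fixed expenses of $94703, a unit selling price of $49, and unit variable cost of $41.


Formula: BEQ = Fixed Costs / (Price - Variable Cost)
Contribution margin = $49 - $41 = $8/unit
BEQ = ceil($94703 / $8/unit) = ceil(11837.88) = 11838 units

11838 units


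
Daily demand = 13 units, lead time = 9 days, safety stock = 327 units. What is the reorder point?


Formula: ROP = (Daily Demand * Lead Time) + Safety Stock
Demand during lead time = 13 * 9 = 117 units
ROP = 117 + 327 = 444 units

444 units


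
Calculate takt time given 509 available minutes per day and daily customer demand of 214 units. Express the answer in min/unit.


Formula: Takt Time = Available Production Time / Customer Demand
Takt = 509 min/day / 214 units/day
Takt = 2.38 min/unit

2.38 min/unit


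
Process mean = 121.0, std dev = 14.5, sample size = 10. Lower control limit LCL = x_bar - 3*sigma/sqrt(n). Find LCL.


LCL = 121.0 - 3 * 14.5 / sqrt(10)

107.24


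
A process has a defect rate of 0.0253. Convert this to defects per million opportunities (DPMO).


DPMO = defect_rate * 1000000 = 0.0253 * 1000000

25300


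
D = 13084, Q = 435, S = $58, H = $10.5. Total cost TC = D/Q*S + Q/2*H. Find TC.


TC = 13084/435 * 58 + 435/2 * 10.5

$4028.28


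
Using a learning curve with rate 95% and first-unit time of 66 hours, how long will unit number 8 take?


Formula: T_n = T_1 * (learning_rate)^(log2(n)) where learning_rate = rate/100
Doublings = log2(8) = 3
T_n = 66 * 0.95^3
T_n = 66 * 0.8574 = 56.6 hours

56.6 hours


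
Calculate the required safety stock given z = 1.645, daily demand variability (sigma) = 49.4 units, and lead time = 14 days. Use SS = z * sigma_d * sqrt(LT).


Formula: SS = z * sigma_d * sqrt(LT)
sqrt(LT) = sqrt(14) = 3.7417
SS = 1.645 * 49.4 * 3.7417
SS = 304.1 units

304.1 units


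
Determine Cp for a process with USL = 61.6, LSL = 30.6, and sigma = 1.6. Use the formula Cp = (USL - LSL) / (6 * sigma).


Cp = (61.6 - 30.6) / (6 * 1.6)

3.23


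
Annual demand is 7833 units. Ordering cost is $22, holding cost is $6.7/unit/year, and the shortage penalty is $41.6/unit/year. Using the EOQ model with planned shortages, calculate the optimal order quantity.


Formula: EOQ* = sqrt(2DS/H) * sqrt((H+P)/P)
Base EOQ = sqrt(2*7833*22/6.7) = 226.81 units
Correction = sqrt((6.7+41.6)/41.6) = 1.07752
EOQ* = 226.81 * 1.07752 = 244.4 units

244.4 units


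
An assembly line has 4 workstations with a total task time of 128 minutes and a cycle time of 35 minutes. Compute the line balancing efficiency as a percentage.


Formula: Efficiency = Sum of Task Times / (N_stations * CT) * 100
Total station capacity = 4 stations * 35 min = 140 min
Efficiency = 128 / 140 * 100 = 91.4%

91.4%


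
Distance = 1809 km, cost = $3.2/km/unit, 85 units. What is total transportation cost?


TC = dist * cost * units = 1809 * 3.2 * 85 = $492048.00

$492048.00


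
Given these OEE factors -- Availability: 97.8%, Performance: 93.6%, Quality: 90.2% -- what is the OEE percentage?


Formula: OEE = Availability * Performance * Quality / 10000
A * P = 97.8% * 93.6% / 100 = 91.54%
OEE = 91.54% * 90.2% / 100 = 82.6%

82.6%


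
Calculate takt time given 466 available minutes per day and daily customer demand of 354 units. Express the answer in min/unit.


Formula: Takt Time = Available Production Time / Customer Demand
Takt = 466 min/day / 354 units/day
Takt = 1.32 min/unit

1.32 min/unit


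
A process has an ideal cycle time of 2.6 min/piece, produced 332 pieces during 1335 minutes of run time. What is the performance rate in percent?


Formula: Performance = (Ideal CT * Total Count) / Run Time * 100
Ideal output time = 2.6 * 332 = 863.2 min
Performance = 863.2 / 1335 * 100 = 64.7%

64.7%


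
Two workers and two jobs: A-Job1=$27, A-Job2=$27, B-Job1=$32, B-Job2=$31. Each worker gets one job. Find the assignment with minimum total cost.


Option 1: A->1 + B->2 = $27 + $31 = $58
Option 2: A->2 + B->1 = $27 + $32 = $59
Min cost = min($58, $59) = $58

$58


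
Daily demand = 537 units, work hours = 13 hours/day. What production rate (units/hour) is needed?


Formula: Production Rate = Daily Demand / Available Hours
Rate = 537 units/day / 13 hours/day
Rate = 41.3 units/hour

41.3 units/hour


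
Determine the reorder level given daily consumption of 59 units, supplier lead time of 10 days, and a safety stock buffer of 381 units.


Formula: ROP = (Daily Demand * Lead Time) + Safety Stock
Demand during lead time = 59 * 10 = 590 units
ROP = 590 + 381 = 971 units

971 units


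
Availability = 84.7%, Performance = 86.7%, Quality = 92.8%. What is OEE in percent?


Formula: OEE = Availability * Performance * Quality / 10000
A * P = 84.7% * 86.7% / 100 = 73.43%
OEE = 73.43% * 92.8% / 100 = 68.1%

68.1%


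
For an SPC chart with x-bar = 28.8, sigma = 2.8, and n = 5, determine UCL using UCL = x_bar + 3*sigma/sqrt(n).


UCL = 28.8 + 3 * 2.8 / sqrt(5)

32.56


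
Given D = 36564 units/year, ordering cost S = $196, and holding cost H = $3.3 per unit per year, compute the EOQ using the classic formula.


Formula: EOQ = sqrt(2 * D * S / H)
Numerator: 2 * 36564 * 196 = 14333088
2DS/H = 14333088 / 3.3 = 4343360.0
EOQ = sqrt(4343360.0) = 2084.1 units

2084.1 units


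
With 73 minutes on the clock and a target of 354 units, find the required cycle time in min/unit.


Formula: CT = Available Time / Number of Units
CT = 73 min / 354 units
CT = 0.21 min/unit

0.21 min/unit


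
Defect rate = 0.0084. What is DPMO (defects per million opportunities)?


DPMO = defect_rate * 1000000 = 0.0084 * 1000000

8400


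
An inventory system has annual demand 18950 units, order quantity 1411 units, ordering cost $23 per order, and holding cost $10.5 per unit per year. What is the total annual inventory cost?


TC = 18950/1411 * 23 + 1411/2 * 10.5

$7716.64


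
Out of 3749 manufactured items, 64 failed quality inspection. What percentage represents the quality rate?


Formula: Quality Rate = Good Pieces / Total Pieces * 100
Good pieces = 3749 - 64 = 3685
QR = 3685 / 3749 * 100 = 98.3%

98.3%


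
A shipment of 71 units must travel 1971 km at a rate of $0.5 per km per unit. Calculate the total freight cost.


TC = dist * cost * units = 1971 * 0.5 * 71 = $69970.50

$69970.50


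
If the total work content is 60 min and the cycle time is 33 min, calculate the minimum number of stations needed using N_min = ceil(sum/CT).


Formula: N_min = ceil(Sum of Task Times / Cycle Time)
N_min = ceil(60 min / 33 min) = ceil(1.8182)
N_min = 2 stations

2


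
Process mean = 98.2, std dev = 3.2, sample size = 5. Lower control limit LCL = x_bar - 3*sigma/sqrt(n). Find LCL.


LCL = 98.2 - 3 * 3.2 / sqrt(5)

93.91


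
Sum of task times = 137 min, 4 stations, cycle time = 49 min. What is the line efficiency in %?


Formula: Efficiency = Sum of Task Times / (N_stations * CT) * 100
Total station capacity = 4 stations * 49 min = 196 min
Efficiency = 137 / 196 * 100 = 69.9%

69.9%


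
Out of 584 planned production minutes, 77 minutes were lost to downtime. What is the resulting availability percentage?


Formula: Availability = (Planned Time - Downtime) / Planned Time * 100
Uptime = 584 - 77 = 507 min
Availability = 507 / 584 * 100 = 86.8%

86.8%


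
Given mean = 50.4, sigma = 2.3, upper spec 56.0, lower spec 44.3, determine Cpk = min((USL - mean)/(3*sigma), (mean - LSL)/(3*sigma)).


Cpu = (56.0 - 50.4) / (3 * 2.3) = 0.81
Cpl = (50.4 - 44.3) / (3 * 2.3) = 0.88
Cpk = min(0.81, 0.88) = 0.81

0.81


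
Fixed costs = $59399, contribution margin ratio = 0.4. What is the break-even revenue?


Formula: BER = Fixed Costs / Contribution Margin Ratio
BER = $59399 / 0.4
BER = $148497.50 (to the nearest cent)

$148497.50


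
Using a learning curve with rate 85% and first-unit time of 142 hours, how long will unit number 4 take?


Formula: T_n = T_1 * (learning_rate)^(log2(n)) where learning_rate = rate/100
Doublings = log2(4) = 2
T_n = 142 * 0.85^2
T_n = 142 * 0.7225 = 102.6 hours

102.6 hours


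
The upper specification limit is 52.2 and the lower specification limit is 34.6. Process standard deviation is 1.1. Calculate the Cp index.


Cp = (52.2 - 34.6) / (6 * 1.1)

2.67


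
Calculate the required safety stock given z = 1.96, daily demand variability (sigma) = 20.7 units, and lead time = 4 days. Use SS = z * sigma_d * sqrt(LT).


Formula: SS = z * sigma_d * sqrt(LT)
sqrt(LT) = sqrt(4) = 2.0
SS = 1.96 * 20.7 * 2.0
SS = 81.1 units

81.1 units


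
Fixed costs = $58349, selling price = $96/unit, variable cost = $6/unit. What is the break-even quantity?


Formula: BEQ = Fixed Costs / (Price - Variable Cost)
Contribution margin = $96 - $6 = $90/unit
BEQ = ceil($58349 / $90/unit) = ceil(648.32) = 649 units

649 units


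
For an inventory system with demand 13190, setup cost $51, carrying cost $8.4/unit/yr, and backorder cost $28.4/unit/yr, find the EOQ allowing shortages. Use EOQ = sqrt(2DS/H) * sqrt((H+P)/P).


Formula: EOQ* = sqrt(2DS/H) * sqrt((H+P)/P)
Base EOQ = sqrt(2*13190*51/8.4) = 400.21 units
Correction = sqrt((8.4+28.4)/28.4) = 1.13832
EOQ* = 400.21 * 1.13832 = 455.6 units

455.6 units


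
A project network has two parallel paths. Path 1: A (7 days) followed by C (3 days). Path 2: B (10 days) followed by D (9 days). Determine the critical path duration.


Path 1 = 7 + 3 = 10 days
Path 2 = 10 + 9 = 19 days
Duration = max(10, 19) = 19 days

19 days


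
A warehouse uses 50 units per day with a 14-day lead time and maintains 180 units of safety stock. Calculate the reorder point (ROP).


Formula: ROP = (Daily Demand * Lead Time) + Safety Stock
Demand during lead time = 50 * 14 = 700 units
ROP = 700 + 180 = 880 units

880 units


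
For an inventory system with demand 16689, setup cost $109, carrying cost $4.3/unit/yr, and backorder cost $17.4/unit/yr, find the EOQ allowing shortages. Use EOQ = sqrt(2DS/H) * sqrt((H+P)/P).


Formula: EOQ* = sqrt(2DS/H) * sqrt((H+P)/P)
Base EOQ = sqrt(2*16689*109/4.3) = 919.83 units
Correction = sqrt((4.3+17.4)/17.4) = 1.11675
EOQ* = 919.83 * 1.11675 = 1027.2 units

1027.2 units


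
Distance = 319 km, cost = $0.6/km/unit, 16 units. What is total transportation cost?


TC = dist * cost * units = 319 * 0.6 * 16 = $3062.40

$3062.40


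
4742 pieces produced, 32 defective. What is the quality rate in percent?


Formula: Quality Rate = Good Pieces / Total Pieces * 100
Good pieces = 4742 - 32 = 4710
QR = 4710 / 4742 * 100 = 99.3%

99.3%


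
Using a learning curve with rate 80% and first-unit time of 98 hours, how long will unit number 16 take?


Formula: T_n = T_1 * (learning_rate)^(log2(n)) where learning_rate = rate/100
Doublings = log2(16) = 4
T_n = 98 * 0.8^4
T_n = 98 * 0.4096 = 40.1 hours

40.1 hours


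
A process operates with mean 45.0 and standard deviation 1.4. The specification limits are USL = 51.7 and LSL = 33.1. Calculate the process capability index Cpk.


Cpu = (51.7 - 45.0) / (3 * 1.4) = 1.6
Cpl = (45.0 - 33.1) / (3 * 1.4) = 2.83
Cpk = min(1.6, 2.83) = 1.6

1.6


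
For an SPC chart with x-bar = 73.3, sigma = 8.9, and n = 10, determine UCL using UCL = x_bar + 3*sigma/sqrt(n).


UCL = 73.3 + 3 * 8.9 / sqrt(10)

81.74


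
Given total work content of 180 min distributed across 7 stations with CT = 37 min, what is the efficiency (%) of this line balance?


Formula: Efficiency = Sum of Task Times / (N_stations * CT) * 100
Total station capacity = 7 stations * 37 min = 259 min
Efficiency = 180 / 259 * 100 = 69.5%

69.5%


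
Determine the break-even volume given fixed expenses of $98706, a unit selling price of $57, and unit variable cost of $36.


Formula: BEQ = Fixed Costs / (Price - Variable Cost)
Contribution margin = $57 - $36 = $21/unit
BEQ = ceil($98706 / $21/unit) = ceil(4700.29) = 4701 units

4701 units


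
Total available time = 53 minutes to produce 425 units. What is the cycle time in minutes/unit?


Formula: CT = Available Time / Number of Units
CT = 53 min / 425 units
CT = 0.12 min/unit

0.12 min/unit


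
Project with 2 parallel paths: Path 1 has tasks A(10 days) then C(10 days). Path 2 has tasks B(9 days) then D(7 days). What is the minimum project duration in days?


Path 1 = 10 + 10 = 20 days
Path 2 = 9 + 7 = 16 days
Duration = max(20, 16) = 20 days

20 days


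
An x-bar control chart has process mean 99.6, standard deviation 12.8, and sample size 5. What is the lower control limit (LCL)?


LCL = 99.6 - 3 * 12.8 / sqrt(5)

82.43


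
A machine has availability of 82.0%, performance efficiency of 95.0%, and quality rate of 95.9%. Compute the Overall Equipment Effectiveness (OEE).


Formula: OEE = Availability * Performance * Quality / 10000
A * P = 82.0% * 95.0% / 100 = 77.9%
OEE = 77.9% * 95.9% / 100 = 74.7%

74.7%


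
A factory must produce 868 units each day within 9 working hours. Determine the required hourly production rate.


Formula: Production Rate = Daily Demand / Available Hours
Rate = 868 units/day / 9 hours/day
Rate = 96.4 units/hour

96.4 units/hour


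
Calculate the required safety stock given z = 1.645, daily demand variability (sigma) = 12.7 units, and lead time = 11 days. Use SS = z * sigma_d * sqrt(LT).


Formula: SS = z * sigma_d * sqrt(LT)
sqrt(LT) = sqrt(11) = 3.3166
SS = 1.645 * 12.7 * 3.3166
SS = 69.3 units

69.3 units


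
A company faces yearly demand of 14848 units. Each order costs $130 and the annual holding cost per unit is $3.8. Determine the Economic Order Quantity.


Formula: EOQ = sqrt(2 * D * S / H)
Numerator: 2 * 14848 * 130 = 3860480
2DS/H = 3860480 / 3.8 = 1015915.8
EOQ = sqrt(1015915.8) = 1007.9 units

1007.9 units


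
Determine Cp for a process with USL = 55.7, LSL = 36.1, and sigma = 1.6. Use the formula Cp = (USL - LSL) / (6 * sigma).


Cp = (55.7 - 36.1) / (6 * 1.6)

2.04


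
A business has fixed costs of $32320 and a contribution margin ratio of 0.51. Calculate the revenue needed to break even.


Formula: BER = Fixed Costs / Contribution Margin Ratio
BER = $32320 / 0.51
BER = $63372.55 (to the nearest cent)

$63372.55


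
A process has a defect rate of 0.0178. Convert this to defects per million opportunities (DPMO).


DPMO = defect_rate * 1000000 = 0.0178 * 1000000

17800


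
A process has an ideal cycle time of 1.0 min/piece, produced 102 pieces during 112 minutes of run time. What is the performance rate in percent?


Formula: Performance = (Ideal CT * Total Count) / Run Time * 100
Ideal output time = 1.0 * 102 = 102.0 min
Performance = 102.0 / 112 * 100 = 91.1%

91.1%


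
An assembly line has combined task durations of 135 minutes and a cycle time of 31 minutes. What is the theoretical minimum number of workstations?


Formula: N_min = ceil(Sum of Task Times / Cycle Time)
N_min = ceil(135 min / 31 min) = ceil(4.3548)
N_min = 5 stations

5


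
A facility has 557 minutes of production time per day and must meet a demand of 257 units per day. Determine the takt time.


Formula: Takt Time = Available Production Time / Customer Demand
Takt = 557 min/day / 257 units/day
Takt = 2.17 min/unit

2.17 min/unit


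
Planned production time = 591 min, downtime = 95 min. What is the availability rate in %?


Formula: Availability = (Planned Time - Downtime) / Planned Time * 100
Uptime = 591 - 95 = 496 min
Availability = 496 / 591 * 100 = 83.9%

83.9%


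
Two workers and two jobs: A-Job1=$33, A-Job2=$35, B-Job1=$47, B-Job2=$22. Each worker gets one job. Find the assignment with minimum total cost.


Option 1: A->1 + B->2 = $33 + $22 = $55
Option 2: A->2 + B->1 = $35 + $47 = $82
Min cost = min($55, $82) = $55

$55


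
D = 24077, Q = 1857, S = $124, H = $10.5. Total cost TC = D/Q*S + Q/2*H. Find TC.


TC = 24077/1857 * 124 + 1857/2 * 10.5

$11356.98


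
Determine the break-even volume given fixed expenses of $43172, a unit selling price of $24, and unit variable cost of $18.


Formula: BEQ = Fixed Costs / (Price - Variable Cost)
Contribution margin = $24 - $18 = $6/unit
BEQ = ceil($43172 / $6/unit) = ceil(7195.33) = 7196 units

7196 units


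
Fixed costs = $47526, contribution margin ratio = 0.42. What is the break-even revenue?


Formula: BER = Fixed Costs / Contribution Margin Ratio
BER = $47526 / 0.42
BER = $113157.14 (to the nearest cent)

$113157.14


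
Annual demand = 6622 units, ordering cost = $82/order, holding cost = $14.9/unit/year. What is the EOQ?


Formula: EOQ = sqrt(2 * D * S / H)
Numerator: 2 * 6622 * 82 = 1086008
2DS/H = 1086008 / 14.9 = 72886.4
EOQ = sqrt(72886.4) = 270.0 units

270.0 units


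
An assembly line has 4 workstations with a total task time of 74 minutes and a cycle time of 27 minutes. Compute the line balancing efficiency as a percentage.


Formula: Efficiency = Sum of Task Times / (N_stations * CT) * 100
Total station capacity = 4 stations * 27 min = 108 min
Efficiency = 74 / 108 * 100 = 68.5%

68.5%


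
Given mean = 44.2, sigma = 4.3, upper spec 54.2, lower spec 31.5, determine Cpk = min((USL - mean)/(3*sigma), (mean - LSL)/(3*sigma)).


Cpu = (54.2 - 44.2) / (3 * 4.3) = 0.78
Cpl = (44.2 - 31.5) / (3 * 4.3) = 0.98
Cpk = min(0.78, 0.98) = 0.78

0.78


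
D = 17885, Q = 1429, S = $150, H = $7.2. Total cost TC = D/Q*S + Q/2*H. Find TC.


TC = 17885/1429 * 150 + 1429/2 * 7.2

$7021.76


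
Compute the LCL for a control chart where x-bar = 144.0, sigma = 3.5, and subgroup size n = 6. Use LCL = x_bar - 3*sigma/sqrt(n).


LCL = 144.0 - 3 * 3.5 / sqrt(6)

139.71


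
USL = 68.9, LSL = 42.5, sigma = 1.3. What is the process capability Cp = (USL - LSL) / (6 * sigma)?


Cp = (68.9 - 42.5) / (6 * 1.3)

3.38


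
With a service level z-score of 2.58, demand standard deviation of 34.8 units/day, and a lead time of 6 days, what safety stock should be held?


Formula: SS = z * sigma_d * sqrt(LT)
sqrt(LT) = sqrt(6) = 2.4495
SS = 2.58 * 34.8 * 2.4495
SS = 219.9 units

219.9 units


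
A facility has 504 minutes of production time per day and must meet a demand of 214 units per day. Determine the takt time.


Formula: Takt Time = Available Production Time / Customer Demand
Takt = 504 min/day / 214 units/day
Takt = 2.36 min/unit

2.36 min/unit


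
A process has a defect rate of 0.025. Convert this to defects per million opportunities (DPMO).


DPMO = defect_rate * 1000000 = 0.025 * 1000000

25000


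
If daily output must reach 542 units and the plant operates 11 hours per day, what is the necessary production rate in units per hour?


Formula: Production Rate = Daily Demand / Available Hours
Rate = 542 units/day / 11 hours/day
Rate = 49.3 units/hour

49.3 units/hour


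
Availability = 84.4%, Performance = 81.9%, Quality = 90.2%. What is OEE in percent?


Formula: OEE = Availability * Performance * Quality / 10000
A * P = 84.4% * 81.9% / 100 = 69.12%
OEE = 69.12% * 90.2% / 100 = 62.3%

62.3%


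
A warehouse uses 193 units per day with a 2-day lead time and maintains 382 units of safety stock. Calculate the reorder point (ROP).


Formula: ROP = (Daily Demand * Lead Time) + Safety Stock
Demand during lead time = 193 * 2 = 386 units
ROP = 386 + 382 = 768 units

768 units


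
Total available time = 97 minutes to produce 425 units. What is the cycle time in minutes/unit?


Formula: CT = Available Time / Number of Units
CT = 97 min / 425 units
CT = 0.23 min/unit

0.23 min/unit


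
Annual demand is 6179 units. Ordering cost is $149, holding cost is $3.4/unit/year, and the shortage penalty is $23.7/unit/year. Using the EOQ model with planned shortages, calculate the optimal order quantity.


Formula: EOQ* = sqrt(2DS/H) * sqrt((H+P)/P)
Base EOQ = sqrt(2*6179*149/3.4) = 735.92 units
Correction = sqrt((3.4+23.7)/23.7) = 1.06933
EOQ* = 735.92 * 1.06933 = 786.9 units

786.9 units


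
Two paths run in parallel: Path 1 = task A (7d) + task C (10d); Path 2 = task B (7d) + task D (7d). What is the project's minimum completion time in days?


Path 1 = 7 + 10 = 17 days
Path 2 = 7 + 7 = 14 days
Duration = max(17, 14) = 17 days

17 days


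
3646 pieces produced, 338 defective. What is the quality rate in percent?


Formula: Quality Rate = Good Pieces / Total Pieces * 100
Good pieces = 3646 - 338 = 3308
QR = 3308 / 3646 * 100 = 90.7%

90.7%


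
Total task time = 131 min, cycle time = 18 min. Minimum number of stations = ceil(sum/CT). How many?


Formula: N_min = ceil(Sum of Task Times / Cycle Time)
N_min = ceil(131 min / 18 min) = ceil(7.2778)
N_min = 8 stations

8


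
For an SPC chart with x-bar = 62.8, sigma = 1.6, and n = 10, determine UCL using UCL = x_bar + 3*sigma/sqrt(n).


UCL = 62.8 + 3 * 1.6 / sqrt(10)

64.32


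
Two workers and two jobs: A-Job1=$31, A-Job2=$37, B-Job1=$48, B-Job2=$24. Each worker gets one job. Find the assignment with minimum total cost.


Option 1: A->1 + B->2 = $31 + $24 = $55
Option 2: A->2 + B->1 = $37 + $48 = $85
Min cost = min($55, $85) = $55

$55


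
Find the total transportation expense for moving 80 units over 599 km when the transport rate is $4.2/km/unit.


TC = dist * cost * units = 599 * 4.2 * 80 = $201264.00

$201264.00


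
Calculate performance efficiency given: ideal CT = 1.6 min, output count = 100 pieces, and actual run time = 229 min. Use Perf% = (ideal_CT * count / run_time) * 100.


Formula: Performance = (Ideal CT * Total Count) / Run Time * 100
Ideal output time = 1.6 * 100 = 160.0 min
Performance = 160.0 / 229 * 100 = 69.9%

69.9%


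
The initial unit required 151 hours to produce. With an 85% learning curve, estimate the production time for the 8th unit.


Formula: T_n = T_1 * (learning_rate)^(log2(n)) where learning_rate = rate/100
Doublings = log2(8) = 3
T_n = 151 * 0.85^3
T_n = 151 * 0.6141 = 92.7 hours

92.7 hours


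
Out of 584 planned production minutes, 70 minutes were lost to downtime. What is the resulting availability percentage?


Formula: Availability = (Planned Time - Downtime) / Planned Time * 100
Uptime = 584 - 70 = 514 min
Availability = 514 / 584 * 100 = 88.0%

88.0%


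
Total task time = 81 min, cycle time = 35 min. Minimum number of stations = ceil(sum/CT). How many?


Formula: N_min = ceil(Sum of Task Times / Cycle Time)
N_min = ceil(81 min / 35 min) = ceil(2.3143)
N_min = 3 stations

3


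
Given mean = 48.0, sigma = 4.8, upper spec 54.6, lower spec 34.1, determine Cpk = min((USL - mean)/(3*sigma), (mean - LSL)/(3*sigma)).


Cpu = (54.6 - 48.0) / (3 * 4.8) = 0.46
Cpl = (48.0 - 34.1) / (3 * 4.8) = 0.97
Cpk = min(0.46, 0.97) = 0.46

0.46


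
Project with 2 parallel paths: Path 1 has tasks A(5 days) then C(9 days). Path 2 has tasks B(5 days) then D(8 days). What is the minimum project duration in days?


Path 1 = 5 + 9 = 14 days
Path 2 = 5 + 8 = 13 days
Duration = max(14, 13) = 14 days

14 days


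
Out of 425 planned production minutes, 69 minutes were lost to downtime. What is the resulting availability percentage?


Formula: Availability = (Planned Time - Downtime) / Planned Time * 100
Uptime = 425 - 69 = 356 min
Availability = 356 / 425 * 100 = 83.8%

83.8%


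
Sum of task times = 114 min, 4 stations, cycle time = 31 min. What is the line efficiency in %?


Formula: Efficiency = Sum of Task Times / (N_stations * CT) * 100
Total station capacity = 4 stations * 31 min = 124 min
Efficiency = 114 / 124 * 100 = 91.9%

91.9%


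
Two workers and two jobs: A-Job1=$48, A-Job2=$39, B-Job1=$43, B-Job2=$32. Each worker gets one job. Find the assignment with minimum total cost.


Option 1: A->1 + B->2 = $48 + $32 = $80
Option 2: A->2 + B->1 = $39 + $43 = $82
Min cost = min($80, $82) = $80

$80


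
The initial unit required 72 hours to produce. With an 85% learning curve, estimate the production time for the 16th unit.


Formula: T_n = T_1 * (learning_rate)^(log2(n)) where learning_rate = rate/100
Doublings = log2(16) = 4
T_n = 72 * 0.85^4
T_n = 72 * 0.522 = 37.6 hours

37.6 hours


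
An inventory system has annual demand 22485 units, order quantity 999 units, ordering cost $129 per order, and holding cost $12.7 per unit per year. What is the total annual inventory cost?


TC = 22485/999 * 129 + 999/2 * 12.7

$9247.12


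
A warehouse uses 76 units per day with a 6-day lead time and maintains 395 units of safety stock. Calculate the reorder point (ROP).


Formula: ROP = (Daily Demand * Lead Time) + Safety Stock
Demand during lead time = 76 * 6 = 456 units
ROP = 456 + 395 = 851 units

851 units


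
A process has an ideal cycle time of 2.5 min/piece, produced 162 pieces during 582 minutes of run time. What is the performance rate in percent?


Formula: Performance = (Ideal CT * Total Count) / Run Time * 100
Ideal output time = 2.5 * 162 = 405.0 min
Performance = 405.0 / 582 * 100 = 69.6%

69.6%


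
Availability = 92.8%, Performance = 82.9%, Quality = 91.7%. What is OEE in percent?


Formula: OEE = Availability * Performance * Quality / 10000
A * P = 92.8% * 82.9% / 100 = 76.93%
OEE = 76.93% * 91.7% / 100 = 70.5%

70.5%


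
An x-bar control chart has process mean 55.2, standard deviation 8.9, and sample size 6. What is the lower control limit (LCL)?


LCL = 55.2 - 3 * 8.9 / sqrt(6)

44.3


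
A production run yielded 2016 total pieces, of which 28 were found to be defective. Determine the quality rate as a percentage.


Formula: Quality Rate = Good Pieces / Total Pieces * 100
Good pieces = 2016 - 28 = 1988
QR = 1988 / 2016 * 100 = 98.6%

98.6%


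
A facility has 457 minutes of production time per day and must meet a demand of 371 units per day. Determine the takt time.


Formula: Takt Time = Available Production Time / Customer Demand
Takt = 457 min/day / 371 units/day
Takt = 1.23 min/unit

1.23 min/unit


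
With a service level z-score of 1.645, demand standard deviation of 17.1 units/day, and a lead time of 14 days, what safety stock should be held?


Formula: SS = z * sigma_d * sqrt(LT)
sqrt(LT) = sqrt(14) = 3.7417
SS = 1.645 * 17.1 * 3.7417
SS = 105.3 units

105.3 units


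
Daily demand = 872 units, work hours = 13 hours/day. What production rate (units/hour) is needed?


Formula: Production Rate = Daily Demand / Available Hours
Rate = 872 units/day / 13 hours/day
Rate = 67.1 units/hour

67.1 units/hour


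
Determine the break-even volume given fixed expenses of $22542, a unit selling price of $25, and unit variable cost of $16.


Formula: BEQ = Fixed Costs / (Price - Variable Cost)
Contribution margin = $25 - $16 = $9/unit
BEQ = ceil($22542 / $9/unit) = ceil(2504.67) = 2505 units

2505 units
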